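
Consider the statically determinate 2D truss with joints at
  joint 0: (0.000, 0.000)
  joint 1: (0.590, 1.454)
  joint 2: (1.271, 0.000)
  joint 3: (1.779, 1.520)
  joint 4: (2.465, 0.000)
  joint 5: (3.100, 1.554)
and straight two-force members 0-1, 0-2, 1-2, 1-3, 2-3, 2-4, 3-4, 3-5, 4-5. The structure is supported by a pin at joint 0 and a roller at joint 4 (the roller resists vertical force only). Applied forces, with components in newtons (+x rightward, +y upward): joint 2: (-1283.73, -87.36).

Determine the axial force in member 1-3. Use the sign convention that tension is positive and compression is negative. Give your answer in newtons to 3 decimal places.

-36.108

N=6 nodes, M=9 members, R=3 reactions → 2N=12, M+R=12
member 0 (0-1): L=1.5691, (cx,cy)=(0.3760,0.9266)
member 1 (0-2): L=1.2710, (cx,cy)=(1.0000,0.0000)
member 2 (1-2): L=1.6056, (cx,cy)=(0.4241,-0.9056)
member 3 (1-3): L=1.1908, (cx,cy)=(0.9985,0.0554)
member 4 (2-3): L=1.6026, (cx,cy)=(0.3170,0.9484)
member 5 (2-4): L=1.1940, (cx,cy)=(1.0000,0.0000)
member 6 (3-4): L=1.6676, (cx,cy)=(0.4114,-0.9115)
member 7 (3-5): L=1.3214, (cx,cy)=(0.9997,0.0257)
member 8 (4-5): L=1.6787, (cx,cy)=(0.3783,0.9257)
solve A·x = −loads:
  F[0-1] = -45.6666 N (compression)
  F[0-2] = -1266.5593 N (compression)
  F[1-2] = +44.5170 N (tension)
  F[1-3] = -36.1079 N (compression)
  F[2-3] = +49.6036 N (tension)
  F[2-4] = +20.3293 N (tension)
  F[3-4] = -49.4194 N (compression)
  F[3-5] = +0.0000 N (tension)
  F[4-5] = -0.0000 N (compression)
  Rx@0 = +1283.7300 N
  Ry@0 = +42.3156 N
  Ry@4 = +45.0444 N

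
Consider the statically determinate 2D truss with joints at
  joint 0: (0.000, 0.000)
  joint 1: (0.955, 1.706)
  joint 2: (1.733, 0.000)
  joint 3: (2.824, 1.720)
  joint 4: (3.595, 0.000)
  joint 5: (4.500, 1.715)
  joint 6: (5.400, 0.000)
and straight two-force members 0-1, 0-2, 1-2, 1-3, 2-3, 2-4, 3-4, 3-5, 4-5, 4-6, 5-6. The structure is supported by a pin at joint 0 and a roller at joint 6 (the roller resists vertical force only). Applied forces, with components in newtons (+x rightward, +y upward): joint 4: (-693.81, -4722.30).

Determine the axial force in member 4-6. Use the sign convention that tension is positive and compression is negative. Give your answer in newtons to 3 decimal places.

N=7 nodes, M=11 members, R=3 reactions → 2N=14, M+R=14
member 0 (0-1): L=1.9551, (cx,cy)=(0.4885,0.8726)
member 1 (0-2): L=1.7330, (cx,cy)=(1.0000,0.0000)
member 2 (1-2): L=1.8750, (cx,cy)=(0.4149,-0.9099)
member 3 (1-3): L=1.8691, (cx,cy)=(1.0000,0.0075)
member 4 (2-3): L=2.0368, (cx,cy)=(0.5356,0.8444)
member 5 (2-4): L=1.8620, (cx,cy)=(1.0000,0.0000)
member 6 (3-4): L=1.8849, (cx,cy)=(0.4090,-0.9125)
member 7 (3-5): L=1.6760, (cx,cy)=(1.0000,-0.0030)
member 8 (4-5): L=1.9391, (cx,cy)=(0.4667,0.8844)
member 9 (4-6): L=1.8050, (cx,cy)=(1.0000,0.0000)
member 10 (5-6): L=1.9368, (cx,cy)=(0.4647,-0.8855)
solve A·x = −loads:
  F[0-1] = -1808.9623 N (compression)
  F[0-2] = +189.8015 N (tension)
  F[1-2] = +1721.7068 N (tension)
  F[1-3] = -1598.0402 N (compression)
  F[2-3] = -1855.0587 N (compression)
  F[2-4] = +1897.8216 N (tension)
  F[3-4] = +1740.6028 N (tension)
  F[3-5] = -3303.6236 N (compression)
  F[4-5] = +3543.5562 N (tension)
  F[4-6] = +1649.8220 N (tension)
  F[5-6] = -3550.4315 N (compression)
  Rx@0 = +693.8100 N
  Ry@0 = +1578.4725 N
  Ry@6 = +3143.8275 N

1649.822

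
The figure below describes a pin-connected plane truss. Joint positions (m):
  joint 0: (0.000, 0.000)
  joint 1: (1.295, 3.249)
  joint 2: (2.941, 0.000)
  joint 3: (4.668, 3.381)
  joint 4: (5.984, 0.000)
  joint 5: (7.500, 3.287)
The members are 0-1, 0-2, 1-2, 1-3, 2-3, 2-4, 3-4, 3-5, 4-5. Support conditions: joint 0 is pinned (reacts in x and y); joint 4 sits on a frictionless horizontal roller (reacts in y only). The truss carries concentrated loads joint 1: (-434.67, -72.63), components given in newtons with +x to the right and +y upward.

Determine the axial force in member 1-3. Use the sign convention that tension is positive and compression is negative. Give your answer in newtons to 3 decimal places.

N=6 nodes, M=9 members, R=3 reactions → 2N=12, M+R=12
member 0 (0-1): L=3.4976, (cx,cy)=(0.3703,0.9289)
member 1 (0-2): L=2.9410, (cx,cy)=(1.0000,0.0000)
member 2 (1-2): L=3.6422, (cx,cy)=(0.4519,-0.8921)
member 3 (1-3): L=3.3756, (cx,cy)=(0.9992,0.0391)
member 4 (2-3): L=3.7965, (cx,cy)=(0.4549,0.8905)
member 5 (2-4): L=3.0430, (cx,cy)=(1.0000,0.0000)
member 6 (3-4): L=3.6281, (cx,cy)=(0.3627,-0.9319)
member 7 (3-5): L=2.8336, (cx,cy)=(0.9994,-0.0332)
member 8 (4-5): L=3.6198, (cx,cy)=(0.4188,0.9081)
solve A·x = −loads:
  F[0-1] = -315.3256 N (compression)
  F[0-2] = -317.9186 N (compression)
  F[1-2] = +255.8170 N (tension)
  F[1-3] = +202.4622 N (tension)
  F[2-3] = -256.2493 N (compression)
  F[2-4] = -85.7425 N (compression)
  F[3-4] = +236.3839 N (tension)
  F[3-5] = -0.0000 N (tension)
  F[4-5] = +0.0000 N (tension)
  Rx@0 = +434.6700 N
  Ry@0 = +292.9153 N
  Ry@4 = -220.2853 N

202.462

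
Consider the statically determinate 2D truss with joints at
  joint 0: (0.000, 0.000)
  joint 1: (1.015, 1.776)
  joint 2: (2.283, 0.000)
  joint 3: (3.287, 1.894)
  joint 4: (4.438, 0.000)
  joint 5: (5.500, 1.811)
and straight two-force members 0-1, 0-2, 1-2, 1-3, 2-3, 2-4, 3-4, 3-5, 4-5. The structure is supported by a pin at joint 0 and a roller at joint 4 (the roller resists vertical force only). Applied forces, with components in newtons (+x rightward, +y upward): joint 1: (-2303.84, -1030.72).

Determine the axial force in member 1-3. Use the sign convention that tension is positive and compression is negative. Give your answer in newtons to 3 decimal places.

803.969

N=6 nodes, M=9 members, R=3 reactions → 2N=12, M+R=12
member 0 (0-1): L=2.0456, (cx,cy)=(0.4962,0.8682)
member 1 (0-2): L=2.2830, (cx,cy)=(1.0000,0.0000)
member 2 (1-2): L=2.1822, (cx,cy)=(0.5811,-0.8139)
member 3 (1-3): L=2.2751, (cx,cy)=(0.9987,0.0519)
member 4 (2-3): L=2.1437, (cx,cy)=(0.4684,0.8835)
member 5 (2-4): L=2.1550, (cx,cy)=(1.0000,0.0000)
member 6 (3-4): L=2.2163, (cx,cy)=(0.5193,-0.8546)
member 7 (3-5): L=2.2146, (cx,cy)=(0.9993,-0.0375)
member 8 (4-5): L=2.0994, (cx,cy)=(0.5059,0.8626)
solve A·x = −loads:
  F[0-1] = -1977.5547 N (compression)
  F[0-2] = -1322.5940 N (compression)
  F[1-2] = +894.4050 N (tension)
  F[1-3] = +803.9689 N (tension)
  F[2-3] = -823.8671 N (compression)
  F[2-4] = -417.0210 N (compression)
  F[3-4] = +802.9961 N (tension)
  F[3-5] = +0.0000 N (tension)
  F[4-5] = -0.0000 N (compression)
  Rx@0 = +2303.8400 N
  Ry@0 = +1716.9388 N
  Ry@4 = -686.2188 N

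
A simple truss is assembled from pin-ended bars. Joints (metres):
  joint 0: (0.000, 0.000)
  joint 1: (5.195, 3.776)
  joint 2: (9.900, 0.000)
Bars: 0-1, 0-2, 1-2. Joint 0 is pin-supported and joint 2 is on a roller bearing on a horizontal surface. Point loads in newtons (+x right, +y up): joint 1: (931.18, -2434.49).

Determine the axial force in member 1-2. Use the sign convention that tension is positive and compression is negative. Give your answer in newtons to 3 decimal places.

N=3 nodes, M=3 members, R=3 reactions → 2N=6, M+R=6
member 0 (0-1): L=6.4223, (cx,cy)=(0.8089,0.5879)
member 1 (0-2): L=9.9000, (cx,cy)=(1.0000,0.0000)
member 2 (1-2): L=6.0328, (cx,cy)=(0.7799,-0.6259)
solve A·x = −loads:
  F[0-1] = -1363.7776 N (compression)
  F[0-2] = +2034.3365 N (tension)
  F[1-2] = -2608.4662 N (compression)
  Rx@0 = -931.1800 N
  Ry@0 = +801.8323 N
  Ry@2 = +1632.6577 N

-2608.466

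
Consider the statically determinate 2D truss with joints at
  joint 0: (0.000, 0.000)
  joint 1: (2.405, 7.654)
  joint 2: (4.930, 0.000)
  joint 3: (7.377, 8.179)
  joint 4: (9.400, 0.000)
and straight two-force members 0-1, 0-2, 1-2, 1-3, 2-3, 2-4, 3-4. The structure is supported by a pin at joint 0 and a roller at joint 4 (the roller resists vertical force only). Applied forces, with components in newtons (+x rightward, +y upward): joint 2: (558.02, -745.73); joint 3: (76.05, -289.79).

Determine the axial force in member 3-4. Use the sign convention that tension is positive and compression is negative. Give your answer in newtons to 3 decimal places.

-705.340

N=5 nodes, M=7 members, R=3 reactions → 2N=10, M+R=10
member 0 (0-1): L=8.0230, (cx,cy)=(0.2998,0.9540)
member 1 (0-2): L=4.9300, (cx,cy)=(1.0000,0.0000)
member 2 (1-2): L=8.0597, (cx,cy)=(0.3133,-0.9497)
member 3 (1-3): L=4.9996, (cx,cy)=(0.9945,0.1050)
member 4 (2-3): L=8.5372, (cx,cy)=(0.2866,0.9580)
member 5 (2-4): L=4.4700, (cx,cy)=(1.0000,0.0000)
member 6 (3-4): L=8.4255, (cx,cy)=(0.2401,-0.9707)
solve A·x = −loads:
  F[0-1] = -367.7238 N (compression)
  F[0-2] = +744.3007 N (tension)
  F[1-2] = +345.1312 N (tension)
  F[1-3] = -219.5693 N (compression)
  F[2-3] = +436.2785 N (tension)
  F[2-4] = +169.3559 N (tension)
  F[3-4] = -705.3401 N (compression)
  Rx@0 = -634.0700 N
  Ry@0 = +350.8133 N
  Ry@4 = +684.7067 N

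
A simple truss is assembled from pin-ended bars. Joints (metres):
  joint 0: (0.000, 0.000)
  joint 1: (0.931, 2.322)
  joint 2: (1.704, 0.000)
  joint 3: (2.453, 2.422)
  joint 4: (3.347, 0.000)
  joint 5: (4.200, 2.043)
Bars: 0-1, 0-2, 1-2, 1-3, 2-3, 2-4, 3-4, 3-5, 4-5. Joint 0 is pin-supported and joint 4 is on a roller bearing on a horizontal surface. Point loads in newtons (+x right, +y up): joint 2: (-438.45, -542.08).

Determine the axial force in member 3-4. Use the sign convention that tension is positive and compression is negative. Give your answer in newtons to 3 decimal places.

N=6 nodes, M=9 members, R=3 reactions → 2N=12, M+R=12
member 0 (0-1): L=2.5017, (cx,cy)=(0.3721,0.9282)
member 1 (0-2): L=1.7040, (cx,cy)=(1.0000,0.0000)
member 2 (1-2): L=2.4473, (cx,cy)=(0.3159,-0.9488)
member 3 (1-3): L=1.5253, (cx,cy)=(0.9978,0.0656)
member 4 (2-3): L=2.5352, (cx,cy)=(0.2954,0.9554)
member 5 (2-4): L=1.6430, (cx,cy)=(1.0000,0.0000)
member 6 (3-4): L=2.5817, (cx,cy)=(0.3463,-0.9381)
member 7 (3-5): L=1.7876, (cx,cy)=(0.9773,-0.2120)
member 8 (4-5): L=2.2139, (cx,cy)=(0.3853,0.9228)
solve A·x = −loads:
  F[0-1] = -286.6924 N (compression)
  F[0-2] = -331.7578 N (compression)
  F[1-2] = +267.2249 N (tension)
  F[1-3] = -191.5099 N (compression)
  F[2-3] = +302.0175 N (tension)
  F[2-4] = +101.8687 N (tension)
  F[3-4] = -294.1803 N (compression)
  F[3-5] = +0.0000 N (tension)
  F[4-5] = -0.0000 N (compression)
  Rx@0 = +438.4500 N
  Ry@0 = +266.1002 N
  Ry@4 = +275.9798 N

-294.180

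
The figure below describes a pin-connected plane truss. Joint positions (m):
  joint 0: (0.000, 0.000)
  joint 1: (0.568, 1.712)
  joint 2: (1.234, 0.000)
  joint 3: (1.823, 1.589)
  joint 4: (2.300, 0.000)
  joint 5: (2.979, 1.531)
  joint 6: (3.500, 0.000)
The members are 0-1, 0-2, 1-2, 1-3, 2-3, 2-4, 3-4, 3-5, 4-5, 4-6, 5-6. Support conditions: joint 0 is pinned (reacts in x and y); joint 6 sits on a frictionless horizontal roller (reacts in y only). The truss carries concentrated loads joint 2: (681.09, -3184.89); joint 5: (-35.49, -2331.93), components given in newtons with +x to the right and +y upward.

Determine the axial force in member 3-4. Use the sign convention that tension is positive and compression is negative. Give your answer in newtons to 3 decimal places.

N=7 nodes, M=11 members, R=3 reactions → 2N=14, M+R=14
member 0 (0-1): L=1.8038, (cx,cy)=(0.3149,0.9491)
member 1 (0-2): L=1.2340, (cx,cy)=(1.0000,0.0000)
member 2 (1-2): L=1.8370, (cx,cy)=(0.3626,-0.9320)
member 3 (1-3): L=1.2610, (cx,cy)=(0.9952,-0.0975)
member 4 (2-3): L=1.6947, (cx,cy)=(0.3476,0.9377)
member 5 (2-4): L=1.0660, (cx,cy)=(1.0000,0.0000)
member 6 (3-4): L=1.6591, (cx,cy)=(0.2875,-0.9578)
member 7 (3-5): L=1.1575, (cx,cy)=(0.9987,-0.0501)
member 8 (4-5): L=1.6748, (cx,cy)=(0.4054,0.9141)
member 9 (4-6): L=1.2000, (cx,cy)=(1.0000,0.0000)
member 10 (5-6): L=1.6172, (cx,cy)=(0.3222,-0.9467)
solve A·x = −loads:
  F[0-1] = -2554.6006 N (compression)
  F[0-2] = +1450.0358 N (tension)
  F[1-2] = +2792.7180 N (tension)
  F[1-3] = -1825.6450 N (compression)
  F[2-3] = +620.8863 N (tension)
  F[2-4] = +1565.6516 N (tension)
  F[3-4] = -720.7479 N (compression)
  F[3-5] = -1395.6700 N (compression)
  F[4-5] = +755.1600 N (tension)
  F[4-6] = +1052.2711 N (tension)
  F[5-6] = -3266.3231 N (compression)
  Rx@0 = -645.6000 N
  Ry@0 = +2424.6376 N
  Ry@6 = +3092.1824 N

-720.748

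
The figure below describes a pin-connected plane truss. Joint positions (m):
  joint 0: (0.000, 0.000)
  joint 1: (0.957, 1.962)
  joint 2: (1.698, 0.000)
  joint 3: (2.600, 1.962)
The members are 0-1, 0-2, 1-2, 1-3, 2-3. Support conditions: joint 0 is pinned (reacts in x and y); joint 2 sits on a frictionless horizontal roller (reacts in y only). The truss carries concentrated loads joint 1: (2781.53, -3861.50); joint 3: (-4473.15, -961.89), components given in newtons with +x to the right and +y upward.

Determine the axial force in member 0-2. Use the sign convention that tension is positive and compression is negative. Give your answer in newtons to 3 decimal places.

N=4 nodes, M=5 members, R=3 reactions → 2N=8, M+R=8
member 0 (0-1): L=2.1830, (cx,cy)=(0.4384,0.8988)
member 1 (0-2): L=1.6980, (cx,cy)=(1.0000,0.0000)
member 2 (1-2): L=2.0973, (cx,cy)=(0.3533,-0.9355)
member 3 (1-3): L=1.6430, (cx,cy)=(1.0000,0.0000)
member 4 (2-3): L=2.1594, (cx,cy)=(0.4177,0.9086)
solve A·x = −loads:
  F[0-1] = -3481.1588 N (compression)
  F[0-2] = -165.4920 N (compression)
  F[1-2] = -783.2128 N (compression)
  F[1-3] = -4030.9355 N (compression)
  F[2-3] = -1058.6718 N (compression)
  Rx@0 = +1691.6200 N
  Ry@0 = +3128.8016 N
  Ry@2 = +1694.5884 N

-165.492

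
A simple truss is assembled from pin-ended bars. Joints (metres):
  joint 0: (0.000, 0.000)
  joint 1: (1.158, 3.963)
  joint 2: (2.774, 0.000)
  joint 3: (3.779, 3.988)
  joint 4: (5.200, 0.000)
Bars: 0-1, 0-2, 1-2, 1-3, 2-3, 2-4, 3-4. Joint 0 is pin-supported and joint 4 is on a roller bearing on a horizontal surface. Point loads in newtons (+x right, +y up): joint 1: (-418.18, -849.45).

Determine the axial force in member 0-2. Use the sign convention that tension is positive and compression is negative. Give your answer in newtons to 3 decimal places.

-132.118

N=5 nodes, M=7 members, R=3 reactions → 2N=10, M+R=10
member 0 (0-1): L=4.1287, (cx,cy)=(0.2805,0.9599)
member 1 (0-2): L=2.7740, (cx,cy)=(1.0000,0.0000)
member 2 (1-2): L=4.2798, (cx,cy)=(0.3776,-0.9260)
member 3 (1-3): L=2.6211, (cx,cy)=(1.0000,0.0095)
member 4 (2-3): L=4.1127, (cx,cy)=(0.2444,0.9697)
member 5 (2-4): L=2.4260, (cx,cy)=(1.0000,0.0000)
member 6 (3-4): L=4.2336, (cx,cy)=(0.3356,-0.9420)
solve A·x = −loads:
  F[0-1] = -1019.9236 N (compression)
  F[0-2] = -132.1176 N (compression)
  F[1-2] = +140.7046 N (tension)
  F[1-3] = +78.9931 N (tension)
  F[2-3] = -134.3623 N (compression)
  F[2-4] = -46.1559 N (compression)
  F[3-4] = +137.5129 N (tension)
  Rx@0 = +418.1800 N
  Ry@0 = +978.9854 N
  Ry@4 = -129.5354 N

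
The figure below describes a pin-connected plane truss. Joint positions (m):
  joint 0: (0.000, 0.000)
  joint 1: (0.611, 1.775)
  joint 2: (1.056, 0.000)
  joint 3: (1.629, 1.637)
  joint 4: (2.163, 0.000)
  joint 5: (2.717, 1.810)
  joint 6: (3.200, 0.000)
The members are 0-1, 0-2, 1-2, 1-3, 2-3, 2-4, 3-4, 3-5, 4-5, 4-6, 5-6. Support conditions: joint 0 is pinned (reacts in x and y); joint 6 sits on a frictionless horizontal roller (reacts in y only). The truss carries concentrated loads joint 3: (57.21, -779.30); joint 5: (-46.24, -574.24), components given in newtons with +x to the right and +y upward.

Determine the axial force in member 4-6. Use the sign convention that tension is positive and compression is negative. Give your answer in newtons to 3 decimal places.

N=7 nodes, M=11 members, R=3 reactions → 2N=14, M+R=14
member 0 (0-1): L=1.8772, (cx,cy)=(0.3255,0.9455)
member 1 (0-2): L=1.0560, (cx,cy)=(1.0000,0.0000)
member 2 (1-2): L=1.8299, (cx,cy)=(0.2432,-0.9700)
member 3 (1-3): L=1.0273, (cx,cy)=(0.9909,-0.1343)
member 4 (2-3): L=1.7344, (cx,cy)=(0.3304,0.9438)
member 5 (2-4): L=1.1070, (cx,cy)=(1.0000,0.0000)
member 6 (3-4): L=1.7219, (cx,cy)=(0.3101,-0.9507)
member 7 (3-5): L=1.1017, (cx,cy)=(0.9876,0.1570)
member 8 (4-5): L=1.8929, (cx,cy)=(0.2927,0.9562)
member 9 (4-6): L=1.0370, (cx,cy)=(1.0000,0.0000)
member 10 (5-6): L=1.8733, (cx,cy)=(0.2578,-0.9662)
solve A·x = −loads:
  F[0-1] = -492.9943 N (compression)
  F[0-2] = +171.4306 N (tension)
  F[1-2] = +520.6974 N (tension)
  F[1-3] = -289.7088 N (compression)
  F[2-3] = -535.1139 N (compression)
  F[2-4] = +474.8419 N (tension)
  F[3-4] = -396.0026 N (compression)
  F[3-5] = -403.2756 N (compression)
  F[4-5] = +393.7184 N (tension)
  F[4-6] = +236.8008 N (tension)
  F[5-6] = -918.4420 N (compression)
  Rx@0 = -10.9700 N
  Ry@0 = +466.1500 N
  Ry@6 = +887.3900 N

236.801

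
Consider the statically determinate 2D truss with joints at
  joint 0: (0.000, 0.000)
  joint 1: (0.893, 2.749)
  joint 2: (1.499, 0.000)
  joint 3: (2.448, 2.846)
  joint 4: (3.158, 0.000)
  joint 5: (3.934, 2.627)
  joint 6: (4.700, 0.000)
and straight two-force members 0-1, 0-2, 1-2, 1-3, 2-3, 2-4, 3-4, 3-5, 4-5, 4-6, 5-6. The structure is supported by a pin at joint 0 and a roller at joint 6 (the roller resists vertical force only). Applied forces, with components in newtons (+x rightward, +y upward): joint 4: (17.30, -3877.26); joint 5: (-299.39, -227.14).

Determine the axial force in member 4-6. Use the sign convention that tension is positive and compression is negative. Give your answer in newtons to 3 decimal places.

N=7 nodes, M=11 members, R=3 reactions → 2N=14, M+R=14
member 0 (0-1): L=2.8904, (cx,cy)=(0.3090,0.9511)
member 1 (0-2): L=1.4990, (cx,cy)=(1.0000,0.0000)
member 2 (1-2): L=2.8150, (cx,cy)=(0.2153,-0.9766)
member 3 (1-3): L=1.5580, (cx,cy)=(0.9981,0.0623)
member 4 (2-3): L=3.0001, (cx,cy)=(0.3163,0.9486)
member 5 (2-4): L=1.6590, (cx,cy)=(1.0000,0.0000)
member 6 (3-4): L=2.9332, (cx,cy)=(0.2421,-0.9703)
member 7 (3-5): L=1.5021, (cx,cy)=(0.9893,-0.1458)
member 8 (4-5): L=2.7392, (cx,cy)=(0.2833,0.9590)
member 9 (4-6): L=1.5420, (cx,cy)=(1.0000,0.0000)
member 10 (5-6): L=2.7364, (cx,cy)=(0.2799,-0.9600)
solve A·x = −loads:
  F[0-1] = -1552.3766 N (compression)
  F[0-2] = +197.5215 N (tension)
  F[1-2] = +1461.1498 N (tension)
  F[1-3] = -795.7044 N (compression)
  F[2-3] = -1504.1279 N (compression)
  F[2-4] = +987.8682 N (tension)
  F[3-4] = +1780.0224 N (tension)
  F[3-5] = -1719.1916 N (compression)
  F[4-5] = +2242.0183 N (tension)
  F[4-6] = +766.2828 N (tension)
  F[5-6] = -2737.4102 N (compression)
  Rx@0 = +282.0900 N
  Ry@0 = +1476.4301 N
  Ry@6 = +2627.9699 N

766.283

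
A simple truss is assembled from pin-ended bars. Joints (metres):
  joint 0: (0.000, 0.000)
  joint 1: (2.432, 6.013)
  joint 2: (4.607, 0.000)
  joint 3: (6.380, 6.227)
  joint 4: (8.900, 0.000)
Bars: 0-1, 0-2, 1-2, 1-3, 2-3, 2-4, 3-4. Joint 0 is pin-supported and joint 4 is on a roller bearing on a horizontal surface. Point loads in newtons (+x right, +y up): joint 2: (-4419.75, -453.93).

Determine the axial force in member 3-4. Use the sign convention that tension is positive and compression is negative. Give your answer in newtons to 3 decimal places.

N=5 nodes, M=7 members, R=3 reactions → 2N=10, M+R=10
member 0 (0-1): L=6.4862, (cx,cy)=(0.3749,0.9270)
member 1 (0-2): L=4.6070, (cx,cy)=(1.0000,0.0000)
member 2 (1-2): L=6.3943, (cx,cy)=(0.3401,-0.9404)
member 3 (1-3): L=3.9538, (cx,cy)=(0.9985,0.0541)
member 4 (2-3): L=6.4745, (cx,cy)=(0.2738,0.9618)
member 5 (2-4): L=4.2930, (cx,cy)=(1.0000,0.0000)
member 6 (3-4): L=6.7176, (cx,cy)=(0.3751,-0.9270)
solve A·x = −loads:
  F[0-1] = -236.1886 N (compression)
  F[0-2] = -4331.1911 N (compression)
  F[1-2] = +223.3574 N (tension)
  F[1-3] = -164.7749 N (compression)
  F[2-3] = +253.5845 N (tension)
  F[2-4] = +95.0909 N (tension)
  F[3-4] = -253.4844 N (compression)
  Rx@0 = +4419.7500 N
  Ry@0 = +218.9575 N
  Ry@4 = +234.9725 N

-253.484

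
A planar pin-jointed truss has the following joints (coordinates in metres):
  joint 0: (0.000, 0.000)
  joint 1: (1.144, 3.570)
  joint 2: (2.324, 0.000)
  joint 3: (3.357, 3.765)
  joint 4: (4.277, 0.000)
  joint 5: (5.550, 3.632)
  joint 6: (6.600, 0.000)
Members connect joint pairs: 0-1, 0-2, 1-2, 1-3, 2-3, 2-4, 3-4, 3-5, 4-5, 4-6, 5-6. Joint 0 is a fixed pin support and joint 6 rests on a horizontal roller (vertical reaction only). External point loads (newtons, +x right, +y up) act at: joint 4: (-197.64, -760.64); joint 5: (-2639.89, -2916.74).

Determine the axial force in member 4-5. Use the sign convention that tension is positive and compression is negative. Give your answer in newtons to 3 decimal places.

N=7 nodes, M=11 members, R=3 reactions → 2N=14, M+R=14
member 0 (0-1): L=3.7488, (cx,cy)=(0.3052,0.9523)
member 1 (0-2): L=2.3240, (cx,cy)=(1.0000,0.0000)
member 2 (1-2): L=3.7600, (cx,cy)=(0.3138,-0.9495)
member 3 (1-3): L=2.2216, (cx,cy)=(0.9961,0.0878)
member 4 (2-3): L=3.9041, (cx,cy)=(0.2646,0.9644)
member 5 (2-4): L=1.9530, (cx,cy)=(1.0000,0.0000)
member 6 (3-4): L=3.8758, (cx,cy)=(0.2374,-0.9714)
member 7 (3-5): L=2.1970, (cx,cy)=(0.9982,-0.0605)
member 8 (4-5): L=3.8486, (cx,cy)=(0.3308,0.9437)
member 9 (4-6): L=2.3230, (cx,cy)=(1.0000,0.0000)
member 10 (5-6): L=3.7807, (cx,cy)=(0.2777,-0.9607)
solve A·x = −loads:
  F[0-1] = -2293.9075 N (compression)
  F[0-2] = -2137.5146 N (compression)
  F[1-2] = +2172.4871 N (tension)
  F[1-3] = -1387.1679 N (compression)
  F[2-3] = -2138.9600 N (compression)
  F[2-4] = -889.7669 N (compression)
  F[3-4] = +2406.0194 N (tension)
  F[3-5] = -2523.5127 N (compression)
  F[4-5] = -1670.6494 N (compression)
  F[4-6] = +431.5903 N (tension)
  F[5-6] = -1554.0255 N (compression)
  Rx@0 = +2837.5300 N
  Ry@0 = +2184.4885 N
  Ry@6 = +1492.8915 N

-1670.649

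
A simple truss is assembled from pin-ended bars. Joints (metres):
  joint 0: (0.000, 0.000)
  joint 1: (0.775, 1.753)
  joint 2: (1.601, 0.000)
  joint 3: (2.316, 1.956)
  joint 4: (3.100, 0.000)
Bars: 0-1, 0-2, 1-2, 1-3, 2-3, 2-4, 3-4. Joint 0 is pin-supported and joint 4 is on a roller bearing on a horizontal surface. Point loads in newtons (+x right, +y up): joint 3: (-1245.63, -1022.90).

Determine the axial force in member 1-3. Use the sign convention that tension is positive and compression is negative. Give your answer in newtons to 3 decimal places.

-906.069

N=5 nodes, M=7 members, R=3 reactions → 2N=10, M+R=10
member 0 (0-1): L=1.9167, (cx,cy)=(0.4043,0.9146)
member 1 (0-2): L=1.6010, (cx,cy)=(1.0000,0.0000)
member 2 (1-2): L=1.9379, (cx,cy)=(0.4262,-0.9046)
member 3 (1-3): L=1.5543, (cx,cy)=(0.9914,0.1306)
member 4 (2-3): L=2.0826, (cx,cy)=(0.3433,0.9392)
member 5 (2-4): L=1.4990, (cx,cy)=(1.0000,0.0000)
member 6 (3-4): L=2.1073, (cx,cy)=(0.3720,-0.9282)
solve A·x = −loads:
  F[0-1] = -1142.1828 N (compression)
  F[0-2] = -783.7923 N (compression)
  F[1-2] = +1023.9910 N (tension)
  F[1-3] = -906.0689 N (compression)
  F[2-3] = -986.2580 N (compression)
  F[2-4] = -8.7166 N (compression)
  F[3-4] = +23.4289 N (tension)
  Rx@0 = +1245.6300 N
  Ry@0 = +1044.6471 N
  Ry@4 = -21.7471 N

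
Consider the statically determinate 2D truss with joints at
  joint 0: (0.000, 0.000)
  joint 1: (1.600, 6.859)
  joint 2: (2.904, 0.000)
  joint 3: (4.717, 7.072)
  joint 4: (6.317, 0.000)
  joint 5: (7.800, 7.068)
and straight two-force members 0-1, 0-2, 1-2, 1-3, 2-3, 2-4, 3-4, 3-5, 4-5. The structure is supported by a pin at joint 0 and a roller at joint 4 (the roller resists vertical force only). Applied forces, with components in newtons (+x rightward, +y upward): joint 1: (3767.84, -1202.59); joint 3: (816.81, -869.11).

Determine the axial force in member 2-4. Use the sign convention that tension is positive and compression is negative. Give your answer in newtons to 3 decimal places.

N=6 nodes, M=9 members, R=3 reactions → 2N=12, M+R=12
member 0 (0-1): L=7.0431, (cx,cy)=(0.2272,0.9739)
member 1 (0-2): L=2.9040, (cx,cy)=(1.0000,0.0000)
member 2 (1-2): L=6.9819, (cx,cy)=(0.1868,-0.9824)
member 3 (1-3): L=3.1243, (cx,cy)=(0.9977,0.0682)
member 4 (2-3): L=7.3007, (cx,cy)=(0.2483,0.9687)
member 5 (2-4): L=3.4130, (cx,cy)=(1.0000,0.0000)
member 6 (3-4): L=7.2507, (cx,cy)=(0.2207,-0.9753)
member 7 (3-5): L=3.0830, (cx,cy)=(1.0000,-0.0013)
member 8 (4-5): L=7.2219, (cx,cy)=(0.2053,0.9787)
solve A·x = −loads:
  F[0-1] = +3991.7973 N (tension)
  F[0-2] = +3677.8284 N (tension)
  F[1-2] = -5311.1997 N (compression)
  F[1-3] = -1873.4052 N (compression)
  F[2-3] = +5386.4743 N (tension)
  F[2-4] = +1348.2197 N (tension)
  F[3-4] = -6109.7413 N (compression)
  F[3-5] = -0.0000 N (compression)
  F[4-5] = +0.0000 N (tension)
  Rx@0 = -4584.6500 N
  Ry@0 = -3887.4310 N
  Ry@4 = +5959.1310 N

1348.220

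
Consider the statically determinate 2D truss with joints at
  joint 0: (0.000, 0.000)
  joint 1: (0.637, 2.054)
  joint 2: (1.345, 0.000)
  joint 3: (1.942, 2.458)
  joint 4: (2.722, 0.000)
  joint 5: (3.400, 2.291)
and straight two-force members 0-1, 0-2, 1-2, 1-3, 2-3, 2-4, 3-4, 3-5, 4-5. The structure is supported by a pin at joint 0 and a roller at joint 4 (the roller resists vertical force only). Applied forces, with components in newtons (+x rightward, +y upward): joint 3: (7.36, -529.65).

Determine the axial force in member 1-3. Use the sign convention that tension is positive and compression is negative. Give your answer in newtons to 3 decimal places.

-89.890

N=6 nodes, M=9 members, R=3 reactions → 2N=12, M+R=12
member 0 (0-1): L=2.1505, (cx,cy)=(0.2962,0.9551)
member 1 (0-2): L=1.3450, (cx,cy)=(1.0000,0.0000)
member 2 (1-2): L=2.1726, (cx,cy)=(0.3259,-0.9454)
member 3 (1-3): L=1.3661, (cx,cy)=(0.9553,0.2957)
member 4 (2-3): L=2.5295, (cx,cy)=(0.2360,0.9717)
member 5 (2-4): L=1.3770, (cx,cy)=(1.0000,0.0000)
member 6 (3-4): L=2.5788, (cx,cy)=(0.3025,-0.9532)
member 7 (3-5): L=1.4675, (cx,cy)=(0.9935,-0.1138)
member 8 (4-5): L=2.3892, (cx,cy)=(0.2838,0.9589)
solve A·x = −loads:
  F[0-1] = -151.9460 N (compression)
  F[0-2] = +52.3678 N (tension)
  F[1-2] = +125.3886 N (tension)
  F[1-3] = -89.8898 N (compression)
  F[2-3] = -121.9903 N (compression)
  F[2-4] = +122.0211 N (tension)
  F[3-4] = -403.4191 N (compression)
  F[3-5] = -0.0000 N (compression)
  F[4-5] = +0.0000 N (tension)
  Rx@0 = -7.3600 N
  Ry@0 = +145.1272 N
  Ry@4 = +384.5228 N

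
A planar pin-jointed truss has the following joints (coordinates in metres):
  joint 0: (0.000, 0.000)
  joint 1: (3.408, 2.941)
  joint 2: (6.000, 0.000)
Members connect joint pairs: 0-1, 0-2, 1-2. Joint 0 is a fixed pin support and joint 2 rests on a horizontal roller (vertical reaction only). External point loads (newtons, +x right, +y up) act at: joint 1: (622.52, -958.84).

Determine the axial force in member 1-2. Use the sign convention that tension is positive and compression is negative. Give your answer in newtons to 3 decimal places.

-1132.685

N=3 nodes, M=3 members, R=3 reactions → 2N=6, M+R=6
member 0 (0-1): L=4.5015, (cx,cy)=(0.7571,0.6533)
member 1 (0-2): L=6.0000, (cx,cy)=(1.0000,0.0000)
member 2 (1-2): L=3.9202, (cx,cy)=(0.6612,-0.7502)
solve A·x = −loads:
  F[0-1] = -166.9604 N (compression)
  F[0-2] = +748.9211 N (tension)
  F[1-2] = -1132.6846 N (compression)
  Rx@0 = -622.5200 N
  Ry@0 = +109.0803 N
  Ry@2 = +849.7597 N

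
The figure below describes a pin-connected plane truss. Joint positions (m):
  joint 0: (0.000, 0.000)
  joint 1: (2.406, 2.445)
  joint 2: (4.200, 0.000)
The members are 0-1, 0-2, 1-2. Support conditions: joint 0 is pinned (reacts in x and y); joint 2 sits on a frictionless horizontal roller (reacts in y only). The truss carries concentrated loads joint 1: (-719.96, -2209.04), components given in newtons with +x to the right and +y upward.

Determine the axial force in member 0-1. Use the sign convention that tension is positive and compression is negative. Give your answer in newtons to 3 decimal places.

N=3 nodes, M=3 members, R=3 reactions → 2N=6, M+R=6
member 0 (0-1): L=3.4303, (cx,cy)=(0.7014,0.7128)
member 1 (0-2): L=4.2000, (cx,cy)=(1.0000,0.0000)
member 2 (1-2): L=3.0326, (cx,cy)=(0.5916,-0.8062)
solve A·x = −loads:
  F[0-1] = -1911.8340 N (compression)
  F[0-2] = +620.9990 N (tension)
  F[1-2] = -1049.7329 N (compression)
  Rx@0 = +719.9600 N
  Ry@0 = +1362.6952 N
  Ry@2 = +846.3448 N

-1911.834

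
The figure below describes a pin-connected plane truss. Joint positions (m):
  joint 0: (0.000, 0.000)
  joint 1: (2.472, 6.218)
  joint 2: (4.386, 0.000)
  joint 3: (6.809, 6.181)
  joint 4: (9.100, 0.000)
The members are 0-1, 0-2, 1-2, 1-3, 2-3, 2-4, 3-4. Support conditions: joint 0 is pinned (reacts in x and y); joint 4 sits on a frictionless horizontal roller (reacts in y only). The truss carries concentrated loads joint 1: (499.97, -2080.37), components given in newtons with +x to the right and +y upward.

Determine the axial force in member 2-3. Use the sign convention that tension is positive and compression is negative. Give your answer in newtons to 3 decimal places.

N=5 nodes, M=7 members, R=3 reactions → 2N=10, M+R=10
member 0 (0-1): L=6.6914, (cx,cy)=(0.3694,0.9293)
member 1 (0-2): L=4.3860, (cx,cy)=(1.0000,0.0000)
member 2 (1-2): L=6.5059, (cx,cy)=(0.2942,-0.9557)
member 3 (1-3): L=4.3372, (cx,cy)=(1.0000,-0.0085)
member 4 (2-3): L=6.6390, (cx,cy)=(0.3650,0.9310)
member 5 (2-4): L=4.7140, (cx,cy)=(1.0000,0.0000)
member 6 (3-4): L=6.5919, (cx,cy)=(0.3475,-0.9377)
solve A·x = −loads:
  F[0-1] = -1262.9573 N (compression)
  F[0-2] = +966.5463 N (tension)
  F[1-2] = -942.5905 N (compression)
  F[1-3] = -689.2671 N (compression)
  F[2-3] = +967.6231 N (tension)
  F[2-4] = +336.0913 N (tension)
  F[3-4] = -967.0395 N (compression)
  Rx@0 = -499.9700 N
  Ry@0 = +1173.6131 N
  Ry@4 = +906.7569 N

967.623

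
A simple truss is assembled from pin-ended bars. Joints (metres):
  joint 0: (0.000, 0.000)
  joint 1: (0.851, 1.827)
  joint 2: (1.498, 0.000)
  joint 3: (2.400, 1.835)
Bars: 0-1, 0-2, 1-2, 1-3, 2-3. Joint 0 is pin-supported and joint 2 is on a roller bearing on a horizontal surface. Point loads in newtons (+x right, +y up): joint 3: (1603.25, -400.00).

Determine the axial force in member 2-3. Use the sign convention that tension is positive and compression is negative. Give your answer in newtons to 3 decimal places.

N=4 nodes, M=5 members, R=3 reactions → 2N=8, M+R=8
member 0 (0-1): L=2.0155, (cx,cy)=(0.4222,0.9065)
member 1 (0-2): L=1.4980, (cx,cy)=(1.0000,0.0000)
member 2 (1-2): L=1.9382, (cx,cy)=(0.3338,-0.9426)
member 3 (1-3): L=1.5490, (cx,cy)=(1.0000,0.0052)
member 4 (2-3): L=2.0447, (cx,cy)=(0.4411,0.8974)
solve A·x = −loads:
  F[0-1] = +2432.2267 N (tension)
  F[0-2] = +576.2825 N (tension)
  F[1-2] = -2329.0641 N (compression)
  F[1-3] = +1804.4763 N (tension)
  F[2-3] = -456.0972 N (compression)
  Rx@0 = -1603.2500 N
  Ry@0 = -2204.7822 N
  Ry@2 = +2604.7822 N

-456.097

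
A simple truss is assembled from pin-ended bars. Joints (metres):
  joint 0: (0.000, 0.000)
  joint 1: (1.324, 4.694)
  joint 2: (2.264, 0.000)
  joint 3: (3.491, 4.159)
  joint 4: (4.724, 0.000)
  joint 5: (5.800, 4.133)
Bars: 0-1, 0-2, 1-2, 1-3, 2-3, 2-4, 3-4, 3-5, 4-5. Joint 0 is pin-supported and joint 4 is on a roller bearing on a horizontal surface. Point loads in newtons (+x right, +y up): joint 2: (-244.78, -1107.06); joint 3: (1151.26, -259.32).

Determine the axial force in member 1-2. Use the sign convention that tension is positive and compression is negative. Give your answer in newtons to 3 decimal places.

-423.912

N=6 nodes, M=9 members, R=3 reactions → 2N=12, M+R=12
member 0 (0-1): L=4.8772, (cx,cy)=(0.2715,0.9624)
member 1 (0-2): L=2.2640, (cx,cy)=(1.0000,0.0000)
member 2 (1-2): L=4.7872, (cx,cy)=(0.1964,-0.9805)
member 3 (1-3): L=2.2321, (cx,cy)=(0.9708,-0.2397)
member 4 (2-3): L=4.3362, (cx,cy)=(0.2830,0.9591)
member 5 (2-4): L=2.4600, (cx,cy)=(1.0000,0.0000)
member 6 (3-4): L=4.3379, (cx,cy)=(0.2842,-0.9588)
member 7 (3-5): L=2.3091, (cx,cy)=(0.9999,-0.0113)
member 8 (4-5): L=4.2708, (cx,cy)=(0.2519,0.9677)
solve A·x = −loads:
  F[0-1] = +383.7992 N (tension)
  F[0-2] = +802.2901 N (tension)
  F[1-2] = -423.9121 N (compression)
  F[1-3] = +193.0557 N (tension)
  F[2-3] = +1587.6047 N (tension)
  F[2-4] = +514.5948 N (tension)
  F[3-4] = -1810.4399 N (compression)
  F[3-5] = -0.0000 N (tension)
  F[4-5] = -0.0000 N (tension)
  Rx@0 = -906.4800 N
  Ry@0 = -369.3864 N
  Ry@4 = +1735.7664 N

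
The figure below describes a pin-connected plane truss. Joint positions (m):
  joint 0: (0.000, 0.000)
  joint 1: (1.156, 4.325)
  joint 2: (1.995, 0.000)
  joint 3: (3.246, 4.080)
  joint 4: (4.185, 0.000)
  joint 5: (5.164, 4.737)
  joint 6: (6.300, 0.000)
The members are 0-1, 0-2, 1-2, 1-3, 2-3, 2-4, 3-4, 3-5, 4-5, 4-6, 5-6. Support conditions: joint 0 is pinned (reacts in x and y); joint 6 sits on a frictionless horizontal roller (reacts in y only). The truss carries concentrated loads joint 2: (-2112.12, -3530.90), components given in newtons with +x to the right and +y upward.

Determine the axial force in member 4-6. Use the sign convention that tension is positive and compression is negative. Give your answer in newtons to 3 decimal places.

N=7 nodes, M=11 members, R=3 reactions → 2N=14, M+R=14
member 0 (0-1): L=4.4768, (cx,cy)=(0.2582,0.9661)
member 1 (0-2): L=1.9950, (cx,cy)=(1.0000,0.0000)
member 2 (1-2): L=4.4056, (cx,cy)=(0.1904,-0.9817)
member 3 (1-3): L=2.1043, (cx,cy)=(0.9932,-0.1164)
member 4 (2-3): L=4.2675, (cx,cy)=(0.2931,0.9561)
member 5 (2-4): L=2.1900, (cx,cy)=(1.0000,0.0000)
member 6 (3-4): L=4.1867, (cx,cy)=(0.2243,-0.9745)
member 7 (3-5): L=2.0274, (cx,cy)=(0.9460,0.3241)
member 8 (4-5): L=4.8371, (cx,cy)=(0.2024,0.9793)
member 9 (4-6): L=2.1150, (cx,cy)=(1.0000,0.0000)
member 10 (5-6): L=4.8713, (cx,cy)=(0.2332,-0.9724)
solve A·x = −loads:
  F[0-1] = -2497.4800 N (compression)
  F[0-2] = -1467.2239 N (compression)
  F[1-2] = +2593.7505 N (tension)
  F[1-3] = -1146.6436 N (compression)
  F[2-3] = +1029.8619 N (tension)
  F[2-4] = +836.9445 N (tension)
  F[3-4] = -1336.1940 N (compression)
  F[3-5] = -567.9037 N (compression)
  F[4-5] = +1329.6715 N (tension)
  F[4-6] = +268.1407 N (tension)
  F[5-6] = -1149.8209 N (compression)
  Rx@0 = +2112.1200 N
  Ry@0 = +2412.7817 N
  Ry@6 = +1118.1183 N

268.141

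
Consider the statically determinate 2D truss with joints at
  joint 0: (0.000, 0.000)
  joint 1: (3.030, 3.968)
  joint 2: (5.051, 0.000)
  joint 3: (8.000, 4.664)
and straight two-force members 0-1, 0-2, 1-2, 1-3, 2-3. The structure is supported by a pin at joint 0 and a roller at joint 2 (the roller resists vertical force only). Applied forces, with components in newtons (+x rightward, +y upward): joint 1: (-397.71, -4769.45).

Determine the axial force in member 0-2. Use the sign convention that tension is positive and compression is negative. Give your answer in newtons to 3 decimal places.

N=4 nodes, M=5 members, R=3 reactions → 2N=8, M+R=8
member 0 (0-1): L=4.9926, (cx,cy)=(0.6069,0.7948)
member 1 (0-2): L=5.0510, (cx,cy)=(1.0000,0.0000)
member 2 (1-2): L=4.4530, (cx,cy)=(0.4538,-0.8911)
member 3 (1-3): L=5.0185, (cx,cy)=(0.9903,0.1387)
member 4 (2-3): L=5.5181, (cx,cy)=(0.5344,0.8452)
solve A·x = −loads:
  F[0-1] = -2794.2160 N (compression)
  F[0-2] = +1298.0991 N (tension)
  F[1-2] = -2860.2042 N (compression)
  F[1-3] = +0.0000 N (tension)
  F[2-3] = -0.0000 N (compression)
  Rx@0 = +397.7100 N
  Ry@0 = +2220.7824 N
  Ry@2 = +2548.6676 N

1298.099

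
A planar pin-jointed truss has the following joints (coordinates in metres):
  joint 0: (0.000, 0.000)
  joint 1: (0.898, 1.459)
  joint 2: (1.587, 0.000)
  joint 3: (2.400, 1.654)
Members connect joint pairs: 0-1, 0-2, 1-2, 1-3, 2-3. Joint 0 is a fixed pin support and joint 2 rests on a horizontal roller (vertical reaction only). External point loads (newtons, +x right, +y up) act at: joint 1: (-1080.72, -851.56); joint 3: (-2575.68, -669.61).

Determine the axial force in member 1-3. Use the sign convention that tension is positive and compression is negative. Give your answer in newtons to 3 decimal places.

-2419.816

N=4 nodes, M=5 members, R=3 reactions → 2N=8, M+R=8
member 0 (0-1): L=1.7132, (cx,cy)=(0.5242,0.8516)
member 1 (0-2): L=1.5870, (cx,cy)=(1.0000,0.0000)
member 2 (1-2): L=1.6135, (cx,cy)=(0.4270,-0.9042)
member 3 (1-3): L=1.5146, (cx,cy)=(0.9917,0.1287)
member 4 (2-3): L=1.8430, (cx,cy)=(0.4411,0.8974)
solve A·x = −loads:
  F[0-1] = -4350.1282 N (compression)
  F[0-2] = -1376.2257 N (compression)
  F[1-2] = +2810.6921 N (tension)
  F[1-3] = -2419.8159 N (compression)
  F[2-3] = -398.9853 N (compression)
  Rx@0 = +3656.4000 N
  Ry@0 = +3704.6485 N
  Ry@2 = -2183.4785 N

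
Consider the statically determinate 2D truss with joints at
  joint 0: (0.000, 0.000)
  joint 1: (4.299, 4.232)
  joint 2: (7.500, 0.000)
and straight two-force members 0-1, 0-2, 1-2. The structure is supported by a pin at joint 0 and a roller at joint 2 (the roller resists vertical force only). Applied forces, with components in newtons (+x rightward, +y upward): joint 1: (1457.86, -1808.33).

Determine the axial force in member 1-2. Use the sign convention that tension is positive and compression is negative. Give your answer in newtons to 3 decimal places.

N=3 nodes, M=3 members, R=3 reactions → 2N=6, M+R=6
member 0 (0-1): L=6.0325, (cx,cy)=(0.7126,0.7015)
member 1 (0-2): L=7.5000, (cx,cy)=(1.0000,0.0000)
member 2 (1-2): L=5.3062, (cx,cy)=(0.6033,-0.7976)
solve A·x = −loads:
  F[0-1] = +72.4508 N (tension)
  F[0-2] = +1406.2288 N (tension)
  F[1-2] = -2331.0818 N (compression)
  Rx@0 = -1457.8600 N
  Ry@0 = -50.8266 N
  Ry@2 = +1859.1566 N

-2331.082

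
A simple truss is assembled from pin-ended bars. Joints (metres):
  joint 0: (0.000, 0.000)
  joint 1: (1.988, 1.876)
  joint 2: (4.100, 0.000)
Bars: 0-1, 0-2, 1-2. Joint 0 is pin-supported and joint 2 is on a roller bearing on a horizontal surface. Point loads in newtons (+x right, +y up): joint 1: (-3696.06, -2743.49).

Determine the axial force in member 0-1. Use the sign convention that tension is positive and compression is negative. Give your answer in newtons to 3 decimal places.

-4523.244

N=3 nodes, M=3 members, R=3 reactions → 2N=6, M+R=6
member 0 (0-1): L=2.7334, (cx,cy)=(0.7273,0.6863)
member 1 (0-2): L=4.1000, (cx,cy)=(1.0000,0.0000)
member 2 (1-2): L=2.8249, (cx,cy)=(0.7476,-0.6641)
solve A·x = −loads:
  F[0-1] = -4523.2437 N (compression)
  F[0-2] = -406.3177 N (compression)
  F[1-2] = +543.4643 N (tension)
  Rx@0 = +3696.0600 N
  Ry@0 = +3104.4047 N
  Ry@2 = -360.9147 N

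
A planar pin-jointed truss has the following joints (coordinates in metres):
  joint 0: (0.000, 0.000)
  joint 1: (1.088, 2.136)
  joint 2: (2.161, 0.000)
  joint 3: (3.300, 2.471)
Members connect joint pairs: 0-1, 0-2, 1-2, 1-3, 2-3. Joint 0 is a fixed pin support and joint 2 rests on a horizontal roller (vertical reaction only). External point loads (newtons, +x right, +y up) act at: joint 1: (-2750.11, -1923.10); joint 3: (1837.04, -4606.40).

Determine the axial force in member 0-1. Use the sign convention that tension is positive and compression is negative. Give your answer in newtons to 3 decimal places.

N=4 nodes, M=5 members, R=3 reactions → 2N=8, M+R=8
member 0 (0-1): L=2.3971, (cx,cy)=(0.4539,0.8911)
member 1 (0-2): L=2.1610, (cx,cy)=(1.0000,0.0000)
member 2 (1-2): L=2.3904, (cx,cy)=(0.4489,-0.8936)
member 3 (1-3): L=2.2372, (cx,cy)=(0.9887,0.1497)
member 4 (2-3): L=2.7209, (cx,cy)=(0.4186,0.9082)
solve A·x = −loads:
  F[0-1] = +959.8579 N (tension)
  F[0-2] = -1348.7263 N (compression)
  F[1-2] = -2387.6776 N (compression)
  F[1-3] = +4306.1109 N (tension)
  F[2-3] = -5782.2106 N (compression)
  Rx@0 = +913.0700 N
  Ry@0 = -855.2958 N
  Ry@2 = +7384.7958 N

959.858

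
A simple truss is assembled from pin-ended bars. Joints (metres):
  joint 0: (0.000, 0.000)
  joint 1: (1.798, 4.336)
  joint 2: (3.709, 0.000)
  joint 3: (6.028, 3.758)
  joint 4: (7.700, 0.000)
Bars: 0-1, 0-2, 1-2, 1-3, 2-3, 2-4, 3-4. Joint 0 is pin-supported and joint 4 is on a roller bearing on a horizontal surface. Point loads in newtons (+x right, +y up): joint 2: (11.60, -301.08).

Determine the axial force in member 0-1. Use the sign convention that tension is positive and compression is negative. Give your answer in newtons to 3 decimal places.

-168.938

N=5 nodes, M=7 members, R=3 reactions → 2N=10, M+R=10
member 0 (0-1): L=4.6940, (cx,cy)=(0.3830,0.9237)
member 1 (0-2): L=3.7090, (cx,cy)=(1.0000,0.0000)
member 2 (1-2): L=4.7384, (cx,cy)=(0.4033,-0.9151)
member 3 (1-3): L=4.2693, (cx,cy)=(0.9908,-0.1354)
member 4 (2-3): L=4.4159, (cx,cy)=(0.5251,0.8510)
member 5 (2-4): L=3.9910, (cx,cy)=(1.0000,0.0000)
member 6 (3-4): L=4.1132, (cx,cy)=(0.4065,-0.9137)
solve A·x = −loads:
  F[0-1] = -168.9380 N (compression)
  F[0-2] = +76.3103 N (tension)
  F[1-2] = +191.7476 N (tension)
  F[1-3] = -143.3615 N (compression)
  F[2-3] = +147.6098 N (tension)
  F[2-4] = +64.5249 N (tension)
  F[3-4] = -158.7332 N (compression)
  Rx@0 = -11.6000 N
  Ry@0 = +156.0533 N
  Ry@4 = +145.0267 N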